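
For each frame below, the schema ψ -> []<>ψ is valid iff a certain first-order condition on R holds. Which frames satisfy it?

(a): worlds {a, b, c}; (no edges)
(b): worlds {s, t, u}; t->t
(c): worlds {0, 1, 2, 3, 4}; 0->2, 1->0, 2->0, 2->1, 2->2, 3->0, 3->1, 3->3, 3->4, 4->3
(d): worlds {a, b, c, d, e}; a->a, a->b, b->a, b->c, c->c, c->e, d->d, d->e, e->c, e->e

This is the axiom for symmetry; its first-order frame correspondent is forall x forall y (Rxy -> Ryx).
(a): condition met.
(b): condition met.
(c): fails — R10 but not R01.
(d): fails — Rbc but not Rcb.

(a), (b)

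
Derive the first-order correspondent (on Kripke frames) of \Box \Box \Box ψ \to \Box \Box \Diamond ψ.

\forall x \forall z (x R^2 z \to \exists w (x R^3 w \wedge zRw))

This is a Sahlqvist (Geach-type) schema ◇^0□^3ψ → □^2◇^1ψ.
Minimal-valuation argument: fix x; take any y with xR^0y and any z with xR^2z. Set V(ψ) to the set of worlds R-reachable from y in exactly 3 steps. Then □^3ψ holds at y, so the antecedent holds at x; validity forces ◇^1ψ at z, giving a w with zR^1w and yR^3w.
First-order correspondent: \forall x \forall z (x R^2 z \to \exists w (x R^3 w \wedge zRw)).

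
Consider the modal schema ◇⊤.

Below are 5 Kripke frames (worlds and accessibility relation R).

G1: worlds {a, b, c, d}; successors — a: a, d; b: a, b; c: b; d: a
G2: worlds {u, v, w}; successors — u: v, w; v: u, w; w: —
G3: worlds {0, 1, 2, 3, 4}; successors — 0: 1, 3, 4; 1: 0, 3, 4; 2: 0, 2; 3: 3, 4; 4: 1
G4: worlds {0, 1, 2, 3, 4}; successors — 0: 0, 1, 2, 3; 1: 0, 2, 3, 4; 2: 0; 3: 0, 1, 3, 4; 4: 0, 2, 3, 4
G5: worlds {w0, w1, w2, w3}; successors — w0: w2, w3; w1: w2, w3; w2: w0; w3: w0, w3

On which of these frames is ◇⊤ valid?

G1, G3, G4, G5

Frame correspondent (Sahlqvist): ∀x ∃y Rxy — i.e. seriality.
G1: satisfies the condition.
G2: fails — world w has no successor.
G3: satisfies the condition.
G4: satisfies the condition.
G5: satisfies the condition.
Valid on: G1, G3, G4, G5.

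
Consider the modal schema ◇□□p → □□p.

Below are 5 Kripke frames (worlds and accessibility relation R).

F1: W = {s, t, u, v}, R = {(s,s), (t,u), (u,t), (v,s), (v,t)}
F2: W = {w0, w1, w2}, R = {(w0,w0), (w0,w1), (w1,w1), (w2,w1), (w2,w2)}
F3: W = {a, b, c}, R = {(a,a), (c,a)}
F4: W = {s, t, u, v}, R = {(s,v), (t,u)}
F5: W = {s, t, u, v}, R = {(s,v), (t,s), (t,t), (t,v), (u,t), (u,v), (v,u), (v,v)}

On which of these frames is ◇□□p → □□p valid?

This is the axiom for a generalized confluence (Geach) condition; its first-order frame correspondent is ∀x ∀y ∀z ((xRy ∧ xR²z) → ∃w (yR²w ∧ z = w)).
F1: fails — tRu, tR²t but no w with uR²w and t=w.
F2: fails — w0Rw1, w0R²w0 but no w with w1R²w and w0=w.
F3: condition met.
F4: condition met.
F5: fails — tRs, tR²s but no w with sR²w and s=w.

F3, F4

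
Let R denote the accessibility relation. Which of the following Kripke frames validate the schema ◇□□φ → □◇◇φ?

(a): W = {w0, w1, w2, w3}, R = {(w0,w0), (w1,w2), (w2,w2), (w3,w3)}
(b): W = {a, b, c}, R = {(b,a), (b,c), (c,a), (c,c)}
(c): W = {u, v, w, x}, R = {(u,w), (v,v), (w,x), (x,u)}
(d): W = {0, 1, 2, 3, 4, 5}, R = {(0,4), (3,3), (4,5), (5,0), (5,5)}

Frame correspondent (Sahlqvist): ∀x ∀y ∀z ((xRy ∧ xRz) → ∃w (yR²w ∧ zR²w)) — i.e. a generalized confluence (Geach) condition.
(a): condition met.
(b): fails — bRa, bRa but no w with aR²w and aR²w.
(c): condition met.
(d): condition met.
Valid on: (a), (c), (d).

(a), (c), (d)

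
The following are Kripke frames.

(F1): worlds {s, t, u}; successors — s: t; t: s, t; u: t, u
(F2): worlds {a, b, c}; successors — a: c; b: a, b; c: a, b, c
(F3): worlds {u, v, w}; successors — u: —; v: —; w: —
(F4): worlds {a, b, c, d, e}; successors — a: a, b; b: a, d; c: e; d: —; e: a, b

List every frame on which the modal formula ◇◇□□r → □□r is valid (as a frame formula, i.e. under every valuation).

(F2), (F3)

The schema corresponds to a generalized confluence (Geach) condition: ∀x ∀y ∀z ((xR²y ∧ xR²z) → ∃w (yR²w ∧ z = w)).
(F1): fails — uR²s, uR²u but no w with sR²w and u=w.
(F2): ✓.
(F3): ✓.
(F4): fails — aR²b, aR²d but no w with bR²w and d=w.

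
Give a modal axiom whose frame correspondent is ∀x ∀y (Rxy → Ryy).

The condition is shift-reflexivity. The T□ schema □(□p → p) defines it.
Suppose □(□p→p) is valid. Take Rxy and set V(p)={w : Ryw}. Then at y, □p holds; since □(□p→p) at x, □p→p at y, so p at y, i.e. Ryy.

□(□p → p)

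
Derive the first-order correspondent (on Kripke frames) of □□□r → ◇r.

∀x ∃w (xR³w ∧ xRw)

This is a Sahlqvist (Geach-type) schema ◇^0□^3r → □^0◇^1r.
Minimal-valuation argument: fix x; take any y with xR^0y and any z with xR^0z. Set V(r) to the set of worlds R-reachable from y in exactly 3 steps. Then □^3r holds at y, so the antecedent holds at x; validity forces ◇^1r at z, giving a w with zR^1w and yR^3w.
First-order correspondent: ∀x ∃w (xR³w ∧ xRw).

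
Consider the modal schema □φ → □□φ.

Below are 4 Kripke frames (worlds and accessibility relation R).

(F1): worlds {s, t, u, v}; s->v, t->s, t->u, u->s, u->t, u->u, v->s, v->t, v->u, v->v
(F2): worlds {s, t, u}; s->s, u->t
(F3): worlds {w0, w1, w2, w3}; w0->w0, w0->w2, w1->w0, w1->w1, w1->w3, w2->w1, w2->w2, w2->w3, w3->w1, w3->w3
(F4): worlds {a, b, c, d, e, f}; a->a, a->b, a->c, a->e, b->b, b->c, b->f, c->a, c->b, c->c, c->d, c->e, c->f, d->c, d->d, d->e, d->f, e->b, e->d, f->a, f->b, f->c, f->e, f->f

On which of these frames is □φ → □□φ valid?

The schema corresponds to transitivity: ∀x ∀y ∀z (Rxy ∧ Ryz → Rxz).
(F1): fails — Rus and Rsv but not Ruv.
(F2): ✓.
(F3): fails — Rw1w0 and Rw0w2 but not Rw1w2.
(F4): fails — Rdf and Rfb but not Rdb.

(F2)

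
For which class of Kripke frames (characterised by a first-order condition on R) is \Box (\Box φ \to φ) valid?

This is the T□ axiom.
It corresponds to shift-reflexivity: \forall x \forall y (Rxy \to Ryy).

Shift-reflexivity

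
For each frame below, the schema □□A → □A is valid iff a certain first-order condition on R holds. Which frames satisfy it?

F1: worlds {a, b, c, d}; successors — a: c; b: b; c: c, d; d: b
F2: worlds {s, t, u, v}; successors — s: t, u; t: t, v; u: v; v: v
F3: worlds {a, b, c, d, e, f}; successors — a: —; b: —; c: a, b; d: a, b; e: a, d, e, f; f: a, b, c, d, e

This is the axiom for density; its first-order frame correspondent is ∀x ∀y (Rxy → ∃z (Rxz ∧ Rzy)).
F1: satisfies the condition.
F2: fails — Rsu but no z with Rsz and Rzu.
F3: fails — Rfc but no z with Rfz and Rzc.
Valid on: F1.

F1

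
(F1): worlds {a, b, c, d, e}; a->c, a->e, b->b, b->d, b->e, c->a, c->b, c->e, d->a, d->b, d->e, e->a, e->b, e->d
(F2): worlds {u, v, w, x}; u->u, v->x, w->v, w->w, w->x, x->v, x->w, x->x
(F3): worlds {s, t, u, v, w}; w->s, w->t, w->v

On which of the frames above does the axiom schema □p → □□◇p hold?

(F2), (F3)

The schema corresponds to a generalized confluence (Geach) condition: ∀x ∀z (xR²z → ∃w (xRw ∧ zRw)).
(F1): fails — aR²e but no w with aRw and eRw.
(F2): holds.
(F3): holds.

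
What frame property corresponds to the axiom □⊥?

emptiness of R: ∀x ∀y ¬Rxy

□⊥ is valid iff no world has any successor (otherwise □⊥ fails at any world with one).
Conversely, any frame satisfying ∀x ∀y ¬Rxy validates the schema.
Frame condition: ∀x ∀y ¬Rxy.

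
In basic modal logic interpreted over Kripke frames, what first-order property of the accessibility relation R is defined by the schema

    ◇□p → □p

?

This is frame-equivalent to ◇p → □◇p (substitute ¬p for p and contrapose).
Suppose ◇p→□◇p is valid. Take Rxy, Rxz and set V(p)={y}. Then ◇p at x, so □◇p at x, so ◇p at z, so some w with Rzw has p; w=y, i.e. Rzy. By symmetry of the argument, Ryz.

the Euclidean property: ∀x ∀y ∀z (Rxy ∧ Rxz → Ryz)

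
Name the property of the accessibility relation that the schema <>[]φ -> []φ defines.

The Euclidean property

Equivalently (dual form): ◇φ → □◇φ.
Suppose ◇φ→□◇φ is valid. Take Rxy, Rxz and set V(φ)={y}. Then ◇φ at x, so □◇φ at x, so ◇φ at z, so some w with Rzw has φ; w=y, i.e. Rzy. By symmetry of the argument, Ryz.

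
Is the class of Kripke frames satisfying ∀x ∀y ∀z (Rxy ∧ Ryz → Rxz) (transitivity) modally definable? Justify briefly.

Yes, by □r → □□r

The condition is transitivity. A defining modal formula is □r → □□r.
Suppose □r→□□r is valid. Take Rxy, Ryz and set V(r)={w : Rxw}. Then □r at x, so □□r at x, so □r at y, so r at z, i.e. Rxz.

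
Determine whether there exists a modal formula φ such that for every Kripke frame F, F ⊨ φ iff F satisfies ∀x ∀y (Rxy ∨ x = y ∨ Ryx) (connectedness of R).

If a class were modally definable it would be closed under disjoint unions (Goldblatt–Thomason).
Take 3 disjoint single-world reflexive frames: each is trivially connected, but their disjoint union has 3 worlds with no edge between distinct components, so it is not connected.
Hence connectedness of R is not modally definable.

Not modally definable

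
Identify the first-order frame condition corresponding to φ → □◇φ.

Suppose φ→□◇φ is valid. Take Rxy and set V(φ)={x}. Then φ at x, so □◇φ at x, so ◇φ at y, so some z with Ryz has φ; z=x, i.e. Ryx.

Symmetry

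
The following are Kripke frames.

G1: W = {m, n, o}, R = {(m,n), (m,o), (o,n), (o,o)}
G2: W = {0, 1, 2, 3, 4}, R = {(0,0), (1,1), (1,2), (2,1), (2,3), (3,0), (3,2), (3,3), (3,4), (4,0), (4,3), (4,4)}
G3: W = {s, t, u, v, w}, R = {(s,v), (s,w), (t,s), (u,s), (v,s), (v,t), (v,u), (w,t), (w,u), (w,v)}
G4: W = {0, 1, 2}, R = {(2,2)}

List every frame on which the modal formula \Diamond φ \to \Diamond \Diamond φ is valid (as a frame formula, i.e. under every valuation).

The schema corresponds to a generalized confluence (Geach) condition: \forall x \forall y (xRy \to \exists w (y = w \wedge x R^2 w)).
G1: satisfies the condition.
G2: satisfies the condition.
G3: fails — sRw but no w* with w=w* and sR²w*.
G4: satisfies the condition.

G1, G2, G4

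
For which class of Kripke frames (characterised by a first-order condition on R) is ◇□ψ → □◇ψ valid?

convergence

Suppose ◇□ψ→□◇ψ is valid. Take Rxy, Rxz and set V(ψ)={w : Ryw}. Then □ψ at y so ◇□ψ at x, so □◇ψ at x, so ◇ψ at z, giving w with Rzw and Ryw.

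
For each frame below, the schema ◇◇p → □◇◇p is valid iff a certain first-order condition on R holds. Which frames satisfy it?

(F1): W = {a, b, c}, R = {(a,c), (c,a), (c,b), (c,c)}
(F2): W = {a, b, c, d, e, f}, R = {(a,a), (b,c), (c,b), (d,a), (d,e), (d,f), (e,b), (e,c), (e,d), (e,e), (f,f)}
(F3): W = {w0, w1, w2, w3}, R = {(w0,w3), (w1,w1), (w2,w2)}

This is the axiom for a generalized confluence (Geach) condition; its first-order frame correspondent is ∀x ∀y ∀z ((xR²y ∧ xRz) → ∃w (y = w ∧ zR²w)).
(F1): fails — cR²a, cRb but no w with a=w and bR²w.
(F2): fails — bR²b, bRc but no w with b=w and cR²w.
(F3): condition met.
Valid on: (F3).

(F3)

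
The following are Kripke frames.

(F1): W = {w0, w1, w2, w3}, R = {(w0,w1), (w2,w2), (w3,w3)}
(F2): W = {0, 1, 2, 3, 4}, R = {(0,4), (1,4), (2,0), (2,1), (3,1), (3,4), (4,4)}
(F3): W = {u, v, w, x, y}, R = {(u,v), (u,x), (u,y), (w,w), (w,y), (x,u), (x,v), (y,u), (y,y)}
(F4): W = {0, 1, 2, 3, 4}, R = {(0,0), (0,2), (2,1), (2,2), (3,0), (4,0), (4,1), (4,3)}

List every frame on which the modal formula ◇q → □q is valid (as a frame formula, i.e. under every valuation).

The schema corresponds to partial functionality: ∀x ∀y ∀z (Rxy ∧ Rxz → y = z).
(F1): ✓.
(F2): fails — 2 sees both 0 and 1.
(F3): fails — u sees both v and x.
(F4): fails — 0 sees both 0 and 2.
Valid on: (F1).

(F1)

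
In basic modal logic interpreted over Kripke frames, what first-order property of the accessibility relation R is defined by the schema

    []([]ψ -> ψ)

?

This schema is the T□ axiom.
Its frame correspondent is shift-reflexivity — forall x forall y (Rxy -> Ryy).

shift-reflexivity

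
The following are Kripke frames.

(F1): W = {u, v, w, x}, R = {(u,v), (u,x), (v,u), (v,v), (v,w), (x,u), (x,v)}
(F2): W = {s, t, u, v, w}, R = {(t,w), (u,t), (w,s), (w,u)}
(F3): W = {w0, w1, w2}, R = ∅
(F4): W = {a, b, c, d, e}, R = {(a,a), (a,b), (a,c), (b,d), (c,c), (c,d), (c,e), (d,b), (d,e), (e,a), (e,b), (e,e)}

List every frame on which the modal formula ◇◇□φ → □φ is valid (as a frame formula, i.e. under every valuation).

This is the axiom for a generalized confluence (Geach) condition; its first-order frame correspondent is ∀x ∀y ∀z ((xR²y ∧ xRz) → ∃w (yRw ∧ z = w)).
(F1): fails — uR²v, uRx but no t with vRt and x=t.
(F2): fails — tR²s, tRw but no w* with sRw* and w=w*.
(F3): ✓.
(F4): fails — aR²b, aRa but no w with bRw and a=w.

(F3)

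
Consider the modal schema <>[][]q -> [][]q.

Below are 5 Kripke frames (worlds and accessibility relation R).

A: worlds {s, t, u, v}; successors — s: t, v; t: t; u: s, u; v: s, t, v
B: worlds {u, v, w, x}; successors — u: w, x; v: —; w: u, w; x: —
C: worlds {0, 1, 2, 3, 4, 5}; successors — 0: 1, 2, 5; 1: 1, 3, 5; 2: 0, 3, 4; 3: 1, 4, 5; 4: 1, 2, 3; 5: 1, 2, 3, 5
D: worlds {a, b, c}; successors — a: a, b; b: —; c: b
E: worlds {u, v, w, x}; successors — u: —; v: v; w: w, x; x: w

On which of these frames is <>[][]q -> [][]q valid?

The schema corresponds to a generalized confluence (Geach) condition: forall x forall y forall z ((xRy & x R^2 z) -> exists w (y R^2 w & z = w)).
A: fails — sRt, sR²s but no w with tR²w and s=w.
B: fails — uRx, uR²u but no t with xR²t and u=t.
C: fails — 0R1, 0R²0 but no w with 1R²w and 0=w.
D: fails — aRb, aR²a but no w with bR²w and a=w.
E: holds.

E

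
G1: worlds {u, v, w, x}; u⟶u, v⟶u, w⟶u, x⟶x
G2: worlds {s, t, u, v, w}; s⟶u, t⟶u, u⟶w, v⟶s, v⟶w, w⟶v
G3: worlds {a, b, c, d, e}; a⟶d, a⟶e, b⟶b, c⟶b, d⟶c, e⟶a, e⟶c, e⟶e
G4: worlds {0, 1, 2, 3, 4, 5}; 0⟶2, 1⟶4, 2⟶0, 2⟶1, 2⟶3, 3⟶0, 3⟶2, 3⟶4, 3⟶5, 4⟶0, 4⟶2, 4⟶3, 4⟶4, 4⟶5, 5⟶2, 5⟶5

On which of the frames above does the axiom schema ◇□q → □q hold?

G1

Frame correspondent (Sahlqvist): ∀x ∀y ∀z (Rxy ∧ Rxz → Ryz) — i.e. the Euclidean property.
G1: satisfies the condition.
G2: fails — Rsu and Rsu but not Ruu.
G3: fails — Rae and Rad but not Red.
G4: fails — R02 and R02 but not R22.
Valid on: G1.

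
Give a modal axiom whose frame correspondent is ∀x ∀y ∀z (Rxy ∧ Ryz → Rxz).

□p → □□p

A defining formula is □p → □□p (the 4 axiom).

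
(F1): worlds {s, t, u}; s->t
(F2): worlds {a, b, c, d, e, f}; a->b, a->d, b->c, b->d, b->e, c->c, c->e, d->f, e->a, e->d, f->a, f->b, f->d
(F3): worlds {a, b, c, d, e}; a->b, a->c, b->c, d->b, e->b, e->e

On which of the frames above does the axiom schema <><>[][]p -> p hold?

The schema corresponds to a generalized confluence (Geach) condition: forall x forall y (x R^2 y -> exists w (y R^2 w & x = w)).
(F1): condition met.
(F2): fails — aR²e but no w with eR²w and a=w.
(F3): fails — aR²c but no w with cR²w and a=w.
Valid on: (F1).

(F1)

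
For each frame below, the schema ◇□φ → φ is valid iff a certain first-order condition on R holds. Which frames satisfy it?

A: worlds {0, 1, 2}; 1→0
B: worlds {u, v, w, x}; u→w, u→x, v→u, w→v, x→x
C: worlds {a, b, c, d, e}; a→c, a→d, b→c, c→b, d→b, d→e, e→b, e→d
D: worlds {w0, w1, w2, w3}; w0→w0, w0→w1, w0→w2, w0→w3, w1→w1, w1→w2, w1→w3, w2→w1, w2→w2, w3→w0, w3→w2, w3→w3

The schema corresponds to symmetry: ∀x ∀y (Rxy → Ryx).
A: fails — R10 but not R01.
B: fails — Ruw but not Rwu.
C: fails — Reb but not Rbe.
D: fails — Rw3w2 but not Rw2w3.
Valid on no frame.

none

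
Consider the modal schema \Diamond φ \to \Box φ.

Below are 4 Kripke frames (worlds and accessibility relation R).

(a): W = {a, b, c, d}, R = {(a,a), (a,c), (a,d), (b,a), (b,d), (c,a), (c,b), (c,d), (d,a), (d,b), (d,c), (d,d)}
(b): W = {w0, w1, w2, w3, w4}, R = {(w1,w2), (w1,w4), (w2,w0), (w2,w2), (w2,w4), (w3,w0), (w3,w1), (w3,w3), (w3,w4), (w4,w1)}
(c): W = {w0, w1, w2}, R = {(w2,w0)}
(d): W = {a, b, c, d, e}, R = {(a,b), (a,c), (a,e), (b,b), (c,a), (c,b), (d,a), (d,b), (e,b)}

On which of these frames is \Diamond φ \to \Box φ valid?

The schema corresponds to partial functionality: \forall x \forall y \forall z (Rxy \wedge Rxz \to y = z).
(a): fails — a sees both a and c.
(b): fails — w1 sees both w2 and w4.
(c): holds.
(d): fails — a sees both b and c.

(c)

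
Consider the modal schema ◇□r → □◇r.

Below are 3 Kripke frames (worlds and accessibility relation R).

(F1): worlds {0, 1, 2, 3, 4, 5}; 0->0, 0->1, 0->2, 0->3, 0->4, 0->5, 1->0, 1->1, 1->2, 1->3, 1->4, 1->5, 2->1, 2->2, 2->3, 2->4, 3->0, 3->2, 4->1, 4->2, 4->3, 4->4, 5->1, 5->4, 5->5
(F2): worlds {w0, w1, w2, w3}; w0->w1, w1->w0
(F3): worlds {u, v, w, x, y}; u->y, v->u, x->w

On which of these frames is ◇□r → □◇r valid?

This is the axiom for convergence; its first-order frame correspondent is ∀x ∀y ∀z (Rxy ∧ Rxz → ∃w (Ryw ∧ Rzw)).
(F1): fails — R03 and R05 but 3 and 5 have no common successor.
(F2): satisfies the condition.
(F3): fails — Ruy and Ruy but y and y have no common successor.
Valid on: (F2).

(F2)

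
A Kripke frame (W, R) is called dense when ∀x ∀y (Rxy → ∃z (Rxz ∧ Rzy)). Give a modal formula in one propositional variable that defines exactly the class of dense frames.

□□p → □p

A defining formula is □□p → □p (the C4 axiom).
Suppose □□p→□p is valid. Take Rxy and set V(p)={w : xR²w}. Then □□p at x, so □p at x, so p at y, i.e. ∃z(Rxz∧Rzy).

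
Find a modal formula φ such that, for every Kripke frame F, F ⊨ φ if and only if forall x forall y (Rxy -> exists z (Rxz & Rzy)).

This is density; the standard corresponding axiom is C4: □□q → □q.
Suppose □□q→□q is valid. Take Rxy and set V(q)={w : xR²w}. Then □□q at x, so □q at x, so q at y, i.e. ∃z(Rxz∧Rzy).

□□q → □q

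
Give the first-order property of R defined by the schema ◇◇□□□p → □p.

∀x ∀y ∀z ((xR²y ∧ xRz) → ∃w (yR³w ∧ z = w))

This is a Sahlqvist (Geach-type) schema ◇^2□^3p → □^1◇^0p.
Minimal-valuation argument: fix x; take any y with xR^2y and any z with xR^1z. Set V(p) to the set of worlds R-reachable from y in exactly 3 steps. Then □^3p holds at y, so the antecedent holds at x; validity forces ◇^0p at z, giving a w with zR^0w and yR^3w.
First-order correspondent: ∀x ∀y ∀z ((xR²y ∧ xRz) → ∃w (yR³w ∧ z = w)).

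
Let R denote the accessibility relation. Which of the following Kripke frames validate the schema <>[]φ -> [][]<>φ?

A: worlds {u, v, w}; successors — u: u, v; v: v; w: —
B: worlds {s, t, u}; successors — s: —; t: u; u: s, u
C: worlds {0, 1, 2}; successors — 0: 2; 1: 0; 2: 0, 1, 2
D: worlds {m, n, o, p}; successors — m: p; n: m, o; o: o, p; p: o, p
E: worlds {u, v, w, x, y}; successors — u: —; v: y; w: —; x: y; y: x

Frame correspondent (Sahlqvist): forall x forall y forall z ((xRy & x R^2 z) -> exists w (yRw & zRw)) — i.e. a generalized confluence (Geach) condition.
A: ✓.
B: fails — tRu, tR²s but no w with uRw and sRw.
C: fails — 2R0, 2R²1 but no w with 0Rw and 1Rw.
D: ✓.
E: fails — vRy, vR²x but no t with yRt and xRt.
Valid on: A, D.

A, D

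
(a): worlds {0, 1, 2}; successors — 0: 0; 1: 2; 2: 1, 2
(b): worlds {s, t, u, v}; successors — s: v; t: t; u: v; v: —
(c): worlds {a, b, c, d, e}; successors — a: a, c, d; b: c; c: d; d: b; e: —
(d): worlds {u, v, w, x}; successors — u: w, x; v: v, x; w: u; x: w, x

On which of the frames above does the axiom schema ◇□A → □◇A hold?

This is the axiom for convergence; its first-order frame correspondent is ∀x ∀y ∀z (Rxy ∧ Rxz → ∃w (Ryw ∧ Rzw)).
(a): holds.
(b): fails — Rsv and Rsv but v and v have no common successor.
(c): fails — Raa and Rad but a and d have no common successor.
(d): fails — Ruw and Rux but w and x have no common successor.
Valid on: (a).

(a)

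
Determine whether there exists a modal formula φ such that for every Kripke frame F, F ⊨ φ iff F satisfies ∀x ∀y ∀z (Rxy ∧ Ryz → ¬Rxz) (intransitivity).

If a class were modally definable it would be closed under surjective bounded morphisms (Goldblatt–Thomason).
The 3-cycle (worlds a,b,c with a→b→c→a) is intransitive. Mapping every world to a single reflexive point • is a surjective bounded morphism; the reflexive point is not intransitive (R••∧R•• but R••).
Hence intransitivity is not modally definable.

Not modally definable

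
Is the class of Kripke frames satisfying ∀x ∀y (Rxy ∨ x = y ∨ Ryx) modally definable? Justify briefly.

If a class were modally definable it would be closed under disjoint unions (Goldblatt–Thomason).
Take 4 disjoint single-world reflexive frames: each is trivially connected, but their disjoint union has 4 worlds with no edge between distinct components, so it is not connected.
So no modal formula (or set of formulas) defines exactly the connected frames.

Not modally definable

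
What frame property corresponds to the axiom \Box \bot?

Emptiness of R

□⊥ is valid iff no world has any successor (otherwise □⊥ fails at any world with one).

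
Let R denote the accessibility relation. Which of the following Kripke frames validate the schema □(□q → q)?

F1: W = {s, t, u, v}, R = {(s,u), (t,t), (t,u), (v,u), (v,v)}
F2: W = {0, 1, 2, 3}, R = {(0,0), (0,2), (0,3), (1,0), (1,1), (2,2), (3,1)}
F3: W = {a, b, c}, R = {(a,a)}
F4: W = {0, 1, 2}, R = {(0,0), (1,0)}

Frame correspondent (Sahlqvist): ∀x ∀y (Rxy → Ryy) — i.e. shift-reflexivity.
F1: fails — Rvu but not Ruu.
F2: fails — R03 but not R33.
F3: ✓.
F4: ✓.

F3, F4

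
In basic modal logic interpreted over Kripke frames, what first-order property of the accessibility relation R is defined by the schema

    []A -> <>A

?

seriality

This is the D axiom.
Its frame correspondent is seriality — forall x exists y Rxy.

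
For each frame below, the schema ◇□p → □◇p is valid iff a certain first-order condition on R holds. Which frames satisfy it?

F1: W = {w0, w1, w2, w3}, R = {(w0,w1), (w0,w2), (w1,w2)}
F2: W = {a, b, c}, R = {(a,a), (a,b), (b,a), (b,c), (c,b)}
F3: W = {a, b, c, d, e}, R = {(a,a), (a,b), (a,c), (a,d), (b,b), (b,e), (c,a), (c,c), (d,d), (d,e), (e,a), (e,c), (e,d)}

This is the axiom for convergence; its first-order frame correspondent is ∀x ∀y ∀z (Rxy ∧ Rxz → ∃w (Ryw ∧ Rzw)).
F1: fails — Rw0w1 and Rw0w2 but w1 and w2 have no common successor.
F2: ✓.
F3: fails — Rab and Rac but b and c have no common successor.
Valid on: F2.

F2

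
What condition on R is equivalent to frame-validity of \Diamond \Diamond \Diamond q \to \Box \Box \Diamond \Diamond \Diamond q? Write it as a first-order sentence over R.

\forall x \forall y \forall z ((x R^3 y \wedge x R^2 z) \to \exists w (y = w \wedge z R^3 w))

This is a Sahlqvist (Geach-type) schema ◇^3□^0q → □^2◇^3q.
First-order correspondent: \forall x \forall y \forall z ((x R^3 y \wedge x R^2 z) \to \exists w (y = w \wedge z R^3 w)).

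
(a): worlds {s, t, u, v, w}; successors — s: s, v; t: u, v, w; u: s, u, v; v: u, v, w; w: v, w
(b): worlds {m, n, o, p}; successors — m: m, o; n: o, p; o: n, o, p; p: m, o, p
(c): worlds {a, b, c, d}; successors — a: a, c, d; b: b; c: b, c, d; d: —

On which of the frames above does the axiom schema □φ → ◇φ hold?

(a), (b)

Frame correspondent (Sahlqvist): ∀x ∃y Rxy — i.e. seriality.
(a): holds.
(b): holds.
(c): fails — world d has no successor.
Valid on: (a), (b).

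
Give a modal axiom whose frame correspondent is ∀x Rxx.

This is reflexivity; the standard corresponding axiom is T: □ψ → ψ.
Suppose □ψ→ψ is valid. At any x set V(ψ)={w : Rxw}. Then □ψ holds at x, so ψ holds at x, i.e. Rxx.

□ψ → ψ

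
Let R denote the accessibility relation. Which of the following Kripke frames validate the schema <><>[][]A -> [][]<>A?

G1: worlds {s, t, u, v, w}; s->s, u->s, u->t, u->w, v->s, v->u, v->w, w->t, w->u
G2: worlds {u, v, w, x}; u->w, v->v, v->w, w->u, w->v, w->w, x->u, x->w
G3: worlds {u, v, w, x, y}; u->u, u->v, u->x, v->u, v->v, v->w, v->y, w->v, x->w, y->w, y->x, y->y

Frame correspondent (Sahlqvist): forall x forall y forall z ((x R^2 y & x R^2 z) -> exists w (y R^2 w & zRw)) — i.e. a generalized confluence (Geach) condition.
G1: fails — uR²s, uR²t but no w* with sR²w* and tRw*.
G2: condition met.
G3: fails — uR²x, uR²x but no t with xR²t and xRt.

G2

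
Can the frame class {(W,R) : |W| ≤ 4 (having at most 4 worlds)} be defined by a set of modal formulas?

No

Any modally definable frame class is closed under disjoint unions.
Any modal formula valid on each of 5 disjoint one-world frames is valid on their disjoint union (validity is preserved under disjoint unions). Each one-world frame has |W|=1≤4, but the union has |W|=5.
So no modal formula (or set of formulas) defines exactly the |W|≤4 frames.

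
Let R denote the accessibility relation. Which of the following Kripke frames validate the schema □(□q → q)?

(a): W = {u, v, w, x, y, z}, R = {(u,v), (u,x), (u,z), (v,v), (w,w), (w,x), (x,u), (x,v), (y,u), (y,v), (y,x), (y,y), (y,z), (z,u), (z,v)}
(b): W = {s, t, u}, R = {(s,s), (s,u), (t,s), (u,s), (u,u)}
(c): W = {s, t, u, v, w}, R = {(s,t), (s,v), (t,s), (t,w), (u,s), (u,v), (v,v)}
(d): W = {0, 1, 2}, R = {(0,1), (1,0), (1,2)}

(b)

The schema corresponds to shift-reflexivity: ∀x ∀y (Rxy → Ryy).
(a): fails — Ruz but not Rzz.
(b): satisfies the condition.
(c): fails — Rus but not Rss.
(d): fails — R12 but not R22.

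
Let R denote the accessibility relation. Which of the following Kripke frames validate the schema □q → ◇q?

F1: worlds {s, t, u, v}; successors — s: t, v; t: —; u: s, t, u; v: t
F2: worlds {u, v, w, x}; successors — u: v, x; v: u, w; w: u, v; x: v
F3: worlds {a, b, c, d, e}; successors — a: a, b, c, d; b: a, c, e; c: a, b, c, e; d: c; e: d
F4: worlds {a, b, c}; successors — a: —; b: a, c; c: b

F2, F3

The schema corresponds to seriality: ∀x ∃y Rxy.
F1: fails — world t has no successor.
F2: condition met.
F3: condition met.
F4: fails — world a has no successor.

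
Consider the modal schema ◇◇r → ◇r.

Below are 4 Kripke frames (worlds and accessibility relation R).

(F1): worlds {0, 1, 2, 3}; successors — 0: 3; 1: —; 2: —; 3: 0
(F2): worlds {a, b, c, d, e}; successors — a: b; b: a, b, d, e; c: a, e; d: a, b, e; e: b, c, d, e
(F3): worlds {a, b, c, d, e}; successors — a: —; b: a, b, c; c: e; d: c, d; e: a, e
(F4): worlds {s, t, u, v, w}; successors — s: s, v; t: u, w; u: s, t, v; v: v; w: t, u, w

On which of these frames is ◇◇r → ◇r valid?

Frame correspondent (Sahlqvist): ∀x ∀y ∀z (Rxy ∧ Ryz → Rxz) — i.e. transitivity.
(F1): fails — R30 and R03 but not R33.
(F2): fails — Reb and Rba but not Rea.
(F3): fails — Rbc and Rce but not Rbe.
(F4): fails — Rwu and Ruv but not Rwv.
Valid on no frame.

none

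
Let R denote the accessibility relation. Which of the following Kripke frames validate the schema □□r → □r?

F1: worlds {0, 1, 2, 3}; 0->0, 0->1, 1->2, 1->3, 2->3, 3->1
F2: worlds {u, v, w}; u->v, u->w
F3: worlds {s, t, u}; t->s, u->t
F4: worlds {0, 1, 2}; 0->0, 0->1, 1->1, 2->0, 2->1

This is the axiom for density; its first-order frame correspondent is ∀x ∀y (Rxy → ∃z (Rxz ∧ Rzy)).
F1: fails — R31 but no z with R3z and Rz1.
F2: fails — Ruv but no z with Ruz and Rzv.
F3: fails — Rts but no z with Rtz and Rzs.
F4: ✓.

F4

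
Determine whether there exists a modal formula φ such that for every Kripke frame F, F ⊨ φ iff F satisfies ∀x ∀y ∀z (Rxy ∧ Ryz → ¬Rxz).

Any modally definable frame class is closed under surjective bounded morphisms.
The 7-cycle (worlds 0,1,2,3,4,5,6 with 0→1→2→3→4→5→6→0) is intransitive. Mapping every world to a single reflexive point • is a surjective bounded morphism; the reflexive point is not intransitive (R••∧R•• but R••).
So the class is not modally definable.

No — not modally definable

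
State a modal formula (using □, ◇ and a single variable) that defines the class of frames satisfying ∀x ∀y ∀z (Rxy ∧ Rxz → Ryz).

◇p → □◇p

The condition is the Euclidean property. The 5 schema ◇p → □◇p defines it.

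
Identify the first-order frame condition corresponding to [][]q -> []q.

density: forall x forall y (Rxy -> exists z (Rxz & Rzy))

Suppose □□q→□q is valid. Take Rxy and set V(q)={w : xR²w}. Then □□q at x, so □q at x, so q at y, i.e. ∃z(Rxz∧Rzy).
Conversely, on a frame with density the schema holds at every world under every valuation.
So the correspondent is density.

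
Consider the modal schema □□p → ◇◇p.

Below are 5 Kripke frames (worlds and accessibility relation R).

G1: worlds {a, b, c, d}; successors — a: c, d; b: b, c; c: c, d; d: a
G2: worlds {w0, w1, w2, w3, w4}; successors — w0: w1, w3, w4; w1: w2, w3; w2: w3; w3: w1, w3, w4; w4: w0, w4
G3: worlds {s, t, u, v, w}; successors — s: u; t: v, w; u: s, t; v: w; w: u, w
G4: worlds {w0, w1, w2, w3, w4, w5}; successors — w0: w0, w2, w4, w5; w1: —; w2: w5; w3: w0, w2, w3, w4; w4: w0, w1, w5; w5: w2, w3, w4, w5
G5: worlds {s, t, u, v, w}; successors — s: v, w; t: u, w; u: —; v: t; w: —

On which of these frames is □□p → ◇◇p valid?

G1, G2, G3

Frame correspondent (Sahlqvist): ∀x ∃w (xR²w ∧ xR²w) — i.e. a generalized confluence (Geach) condition.
G1: condition met.
G2: condition met.
G3: condition met.
G4: fails — at w1 but no w with w1R²w and w1R²w.
G5: fails — at t but no w* with tR²w* and tR²w*.
Valid on: G1, G2, G3.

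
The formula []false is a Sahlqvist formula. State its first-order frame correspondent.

□⊥ is valid iff no world has any successor (otherwise □⊥ fails at any world with one).
Conversely, any frame satisfying forall x forall y ~Rxy validates the schema.
So the correspondent is emptiness of R.

Emptiness of R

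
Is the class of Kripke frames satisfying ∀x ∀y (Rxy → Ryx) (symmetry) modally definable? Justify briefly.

The condition is symmetry. A defining modal formula is q → □◇q.
Suppose q→□◇q is valid. Take Rxy and set V(q)={x}. Then q at x, so □◇q at x, so ◇q at y, so some z with Ryz has q; z=x, i.e. Ryx.

Yes — defined by q → □◇q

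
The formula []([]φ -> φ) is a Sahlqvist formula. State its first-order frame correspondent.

shift-reflexivity

Suppose □(□φ→φ) is valid. Take Rxy and set V(φ)={w : Ryw}. Then at y, □φ holds; since □(□φ→φ) at x, □φ→φ at y, so φ at y, i.e. Ryy.
Conversely, any frame satisfying forall x forall y (Rxy -> Ryy) validates the schema.
So the correspondent is shift-reflexivity.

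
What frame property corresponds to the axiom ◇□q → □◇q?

Convergence

This is the .2 axiom.
Its frame correspondent is convergence — ∀x ∀y ∀z (Rxy ∧ Rxz → ∃w (Ryw ∧ Rzw)).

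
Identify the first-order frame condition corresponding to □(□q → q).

Shift-reflexivity

Suppose □(□q→q) is valid. Take Rxy and set V(q)={w : Ryw}. Then at y, □q holds; since □(□q→q) at x, □q→q at y, so q at y, i.e. Ryy.
Conversely, on a frame with shift-reflexivity the schema holds at every world under every valuation.
Frame condition: ∀x ∀y (Rxy → Ryy).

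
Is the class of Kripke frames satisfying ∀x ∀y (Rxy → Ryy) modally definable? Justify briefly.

The condition is shift-reflexivity. A defining modal formula is □(□q → q).

Definable; □(□q → q) defines it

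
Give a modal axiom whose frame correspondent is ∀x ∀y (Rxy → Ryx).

The condition is symmetry. The B schema p → □◇p defines it.

p → □◇p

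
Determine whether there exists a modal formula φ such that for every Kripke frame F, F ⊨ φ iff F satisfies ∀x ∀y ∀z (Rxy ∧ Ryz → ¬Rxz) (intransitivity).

Not definable by any modal formula

Any modally definable frame class is closed under surjective bounded morphisms.
The 5-cycle (worlds a,b,c,d,e with a→b→c→d→e→a) is intransitive. Mapping every world to a single reflexive point • is a surjective bounded morphism; the reflexive point is not intransitive (R••∧R•• but R••).
Hence intransitivity is not modally definable.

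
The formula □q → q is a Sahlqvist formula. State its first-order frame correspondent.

reflexivity

Suppose □q→q is valid. At any x set V(q)={w : Rxw}. Then □q holds at x, so q holds at x, i.e. Rxx.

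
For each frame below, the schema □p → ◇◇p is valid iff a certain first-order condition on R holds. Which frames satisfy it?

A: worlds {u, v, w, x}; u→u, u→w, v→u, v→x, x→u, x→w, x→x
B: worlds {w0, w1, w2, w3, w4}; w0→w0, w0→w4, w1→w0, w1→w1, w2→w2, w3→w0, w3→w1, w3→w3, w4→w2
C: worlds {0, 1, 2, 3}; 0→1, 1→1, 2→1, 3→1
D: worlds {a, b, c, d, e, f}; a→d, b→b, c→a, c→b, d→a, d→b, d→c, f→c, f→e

This is the axiom for a generalized confluence (Geach) condition; its first-order frame correspondent is ∀x ∃w (xRw ∧ xR²w).
A: fails — at w but no t with wRt and wR²t.
B: condition met.
C: condition met.
D: fails — at a but no w with aRw and aR²w.
Valid on: B, C.

B, C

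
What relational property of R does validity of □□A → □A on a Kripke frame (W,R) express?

Suppose □□A→□A is valid. Take Rxy and set V(A)={w : xR²w}. Then □□A at x, so □A at x, so A at y, i.e. ∃z(Rxz∧Rzy).
Conversely, any frame satisfying ∀x ∀y (Rxy → ∃z (Rxz ∧ Rzy)) validates the schema.
So the correspondent is density.

Density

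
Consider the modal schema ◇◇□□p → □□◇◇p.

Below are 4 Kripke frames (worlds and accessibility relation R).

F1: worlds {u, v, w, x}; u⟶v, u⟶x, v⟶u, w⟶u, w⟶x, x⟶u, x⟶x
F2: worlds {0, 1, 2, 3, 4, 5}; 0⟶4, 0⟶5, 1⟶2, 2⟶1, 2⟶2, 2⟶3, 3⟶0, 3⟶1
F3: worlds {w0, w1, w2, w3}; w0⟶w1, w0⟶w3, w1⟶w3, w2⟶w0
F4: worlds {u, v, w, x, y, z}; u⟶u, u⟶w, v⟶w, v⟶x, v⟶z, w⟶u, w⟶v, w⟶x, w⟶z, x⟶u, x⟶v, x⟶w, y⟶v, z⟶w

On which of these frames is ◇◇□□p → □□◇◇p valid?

This is the axiom for a generalized confluence (Geach) condition; its first-order frame correspondent is ∀x ∀y ∀z ((xR²y ∧ xR²z) → ∃w (yR²w ∧ zR²w)).
F1: satisfies the condition.
F2: fails — 2R²0, 2R²0 but no w with 0R²w and 0R²w.
F3: fails — w0R²w3, w0R²w3 but no w with w3R²w and w3R²w.
F4: satisfies the condition.

F1, F4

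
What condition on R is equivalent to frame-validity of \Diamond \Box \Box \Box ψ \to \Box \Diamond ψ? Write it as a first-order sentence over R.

This is a Sahlqvist (Geach-type) schema ◇^1□^3ψ → □^1◇^1ψ.
Minimal-valuation argument: fix x; take any y with xR^1y and any z with xR^1z. Set V(ψ) to the set of worlds R-reachable from y in exactly 3 steps. Then □^3ψ holds at y, so the antecedent holds at x; validity forces ◇^1ψ at z, giving a w with zR^1w and yR^3w.
First-order correspondent: \forall x \forall y \forall z ((xRy \wedge xRz) \to \exists w (y R^3 w \wedge zRw)).

\forall x \forall y \forall z ((xRy \wedge xRz) \to \exists w (y R^3 w \wedge zRw))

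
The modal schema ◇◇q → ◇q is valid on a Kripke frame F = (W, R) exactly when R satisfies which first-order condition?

This is a form of the 4 axiom.
It corresponds to transitivity: ∀x ∀y ∀z (Rxy ∧ Ryz → Rxz).

transitivity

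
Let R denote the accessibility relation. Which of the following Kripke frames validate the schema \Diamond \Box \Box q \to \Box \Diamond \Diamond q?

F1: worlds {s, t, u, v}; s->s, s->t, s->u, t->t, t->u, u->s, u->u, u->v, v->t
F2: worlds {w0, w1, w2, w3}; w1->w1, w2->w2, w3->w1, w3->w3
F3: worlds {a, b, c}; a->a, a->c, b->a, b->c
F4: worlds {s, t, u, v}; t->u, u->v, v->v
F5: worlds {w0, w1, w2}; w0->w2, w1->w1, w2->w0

This is the axiom for a generalized confluence (Geach) condition; its first-order frame correspondent is \forall x \forall y \forall z ((xRy \wedge xRz) \to \exists w (y R^2 w \wedge z R^2 w)).
F1: satisfies the condition.
F2: satisfies the condition.
F3: fails — aRa, aRc but no w with aR²w and cR²w.
F4: satisfies the condition.
F5: satisfies the condition.

F1, F2, F4, F5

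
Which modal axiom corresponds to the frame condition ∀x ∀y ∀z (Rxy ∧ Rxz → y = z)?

This is partial functionality; the standard corresponding axiom is CD: ◇s → □s.
Suppose ◇s→□s is valid. Take Rxy, Rxz and set V(s)={y}. Then ◇s at x, so □s at x, so s at z, i.e. z=y.

◇s → □s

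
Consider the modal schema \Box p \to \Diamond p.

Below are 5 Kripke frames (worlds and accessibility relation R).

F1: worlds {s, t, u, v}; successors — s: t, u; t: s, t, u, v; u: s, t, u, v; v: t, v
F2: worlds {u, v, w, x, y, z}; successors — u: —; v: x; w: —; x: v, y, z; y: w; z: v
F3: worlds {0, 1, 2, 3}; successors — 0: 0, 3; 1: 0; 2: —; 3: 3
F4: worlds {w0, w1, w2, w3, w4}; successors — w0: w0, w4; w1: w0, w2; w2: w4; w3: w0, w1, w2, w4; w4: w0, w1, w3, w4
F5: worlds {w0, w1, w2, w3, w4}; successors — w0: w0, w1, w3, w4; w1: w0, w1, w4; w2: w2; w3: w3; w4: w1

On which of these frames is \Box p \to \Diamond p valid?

The schema corresponds to seriality: \forall x \exists y Rxy.
F1: ✓.
F2: fails — world u has no successor.
F3: fails — world 2 has no successor.
F4: ✓.
F5: ✓.
Valid on: F1, F4, F5.

F1, F4, F5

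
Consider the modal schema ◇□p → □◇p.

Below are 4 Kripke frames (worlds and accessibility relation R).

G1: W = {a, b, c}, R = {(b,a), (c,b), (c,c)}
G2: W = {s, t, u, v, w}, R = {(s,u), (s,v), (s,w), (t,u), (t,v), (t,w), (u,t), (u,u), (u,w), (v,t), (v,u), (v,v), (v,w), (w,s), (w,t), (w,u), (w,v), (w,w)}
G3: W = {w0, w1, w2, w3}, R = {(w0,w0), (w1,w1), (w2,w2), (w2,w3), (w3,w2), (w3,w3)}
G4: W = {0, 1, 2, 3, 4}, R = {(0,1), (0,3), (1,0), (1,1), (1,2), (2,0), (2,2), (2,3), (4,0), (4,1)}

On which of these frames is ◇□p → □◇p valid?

This is the axiom for convergence; its first-order frame correspondent is ∀x ∀y ∀z (Rxy ∧ Rxz → ∃w (Ryw ∧ Rzw)).
G1: fails — Rba and Rba but a and a have no common successor.
G2: condition met.
G3: condition met.
G4: fails — R01 and R03 but 1 and 3 have no common successor.
Valid on: G2, G3.

G2, G3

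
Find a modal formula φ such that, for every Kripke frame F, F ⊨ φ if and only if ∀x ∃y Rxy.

□ψ → ◇ψ

A defining formula is □ψ → ◇ψ (the D axiom).
Suppose □ψ→◇ψ is valid. At any x set V(ψ)=W. Then □ψ at x, so ◇ψ at x, so x has a successor.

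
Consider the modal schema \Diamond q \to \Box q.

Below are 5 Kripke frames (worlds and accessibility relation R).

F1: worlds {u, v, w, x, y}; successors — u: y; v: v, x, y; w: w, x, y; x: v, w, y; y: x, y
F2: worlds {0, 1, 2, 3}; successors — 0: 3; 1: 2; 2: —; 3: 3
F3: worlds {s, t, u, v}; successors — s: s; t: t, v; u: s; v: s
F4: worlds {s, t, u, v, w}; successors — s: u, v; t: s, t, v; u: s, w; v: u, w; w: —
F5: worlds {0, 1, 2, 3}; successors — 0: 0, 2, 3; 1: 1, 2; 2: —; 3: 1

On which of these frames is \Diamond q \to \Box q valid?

The schema corresponds to partial functionality: \forall x \forall y \forall z (Rxy \wedge Rxz \to y = z).
F1: fails — v sees both v and x.
F2: satisfies the condition.
F3: fails — t sees both t and v.
F4: fails — s sees both u and v.
F5: fails — 0 sees both 0 and 2.

F2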